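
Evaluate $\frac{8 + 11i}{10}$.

Divisor is real, so divide each part by 10:
= 4/5 + (11/10)i


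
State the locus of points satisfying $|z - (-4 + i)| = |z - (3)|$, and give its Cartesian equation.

|z - z1| = |z - z2| means z is equidistant from z1 and z2,
i.e. the perpendicular bisector of the segment from (-4, 1) to (3, 0) (midpoint (-1/2, 1/2)).
With z = x + yi, square both sides:
(x - (-4))^2 + (y - 1)^2 = (x - 3)^2 + (y - 0)^2
The x^2 and y^2 terms cancel: 14x + (-2)y = 9 - 17 = -8
Simplify: 7x - y = -4
Locus: Perpendicular bisector of the segment from (-4, 1) to (3, 0): the line 7x - y = -4


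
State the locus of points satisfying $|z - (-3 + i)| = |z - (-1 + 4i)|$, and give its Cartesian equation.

|z - z1| = |z - z2| means z is equidistant from z1 and z2,
i.e. the perpendicular bisector of the segment from (-3, 1) to (-1, 4) (midpoint (-2, 5/2)).
With z = x + yi, square both sides:
(x - (-3))^2 + (y - 1)^2 = (x - (-1))^2 + (y - 4)^2
The x^2 and y^2 terms cancel: 4x + 6y = 17 - 10 = 7
Simplify: 4x + 6y = 7
Locus: Perpendicular bisector of the segment from (-3, 1) to (-1, 4): the line 4x + 6y = 7


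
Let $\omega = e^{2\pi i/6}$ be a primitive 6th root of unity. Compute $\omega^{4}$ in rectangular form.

ω^4 = e^(2πi·4/6) = e^(i·4π/3)
= cos(4π/3) + i sin(4π/3)
= -1/2 - (sqrt(3)/2)i


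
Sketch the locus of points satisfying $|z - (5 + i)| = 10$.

|z - z0| = r describes a circle centered at z0 with radius r
Here z0 = 5 + i and r = 10
Locus: Circle centered at (5, 1) with radius 10


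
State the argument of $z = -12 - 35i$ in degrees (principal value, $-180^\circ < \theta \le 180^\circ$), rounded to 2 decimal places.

θ = arctan(b/a) = arctan(-35/-12) (quadrant-adjusted) = -108.92°


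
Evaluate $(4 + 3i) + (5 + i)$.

(4 + 5) + (3 + 1)i = 9 + 4i


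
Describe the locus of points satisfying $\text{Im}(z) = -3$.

Im(z) = y where z = x + yi; the equation y = -3 is satisfied by all points with that y-coordinate
Locus: Horizontal line y = -3


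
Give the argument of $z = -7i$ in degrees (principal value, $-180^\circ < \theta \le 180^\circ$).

a = 0 and b < 0, so z lies on the negative imaginary axis: θ = -90°


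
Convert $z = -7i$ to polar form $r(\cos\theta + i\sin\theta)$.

r = |z| = sqrt(a^2 + b^2) = sqrt((0)^2 + (-7)^2) = sqrt(0 + 49) = sqrt(49) = 7
a = 0 and b < 0, so z lies on the negative imaginary axis: θ = 270°
z = 7(cos 270° + i sin 270°)


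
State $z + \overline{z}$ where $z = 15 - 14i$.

z + conjugate(z) = (a + bi) + (a - bi) = 2a
= 2 * 15 = 30


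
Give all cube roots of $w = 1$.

|w| = 1, arg(w) = 0°
Root modulus = 1^(1/3) = 1
Root arguments: θ_k = (0° + 360°k)/3 for k = 0, 1, ..., 2
Roots: 1, -1/2 + (sqrt(3)/2)i, -1/2 - (sqrt(3)/2)i


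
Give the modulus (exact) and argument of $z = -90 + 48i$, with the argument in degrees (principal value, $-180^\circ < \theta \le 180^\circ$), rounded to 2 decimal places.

|z| = sqrt((-90)^2 + 48^2) = 102
arg(z) = arctan(b/a) = arctan(48/-90) (quadrant-adjusted) = 151.93°


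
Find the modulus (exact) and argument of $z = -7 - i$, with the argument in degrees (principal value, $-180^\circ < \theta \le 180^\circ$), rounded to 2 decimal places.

|z| = sqrt((-7)^2 + (-1)^2) = sqrt(50)
arg(z) = arctan(b/a) = arctan(-1/-7) (quadrant-adjusted) = -171.87°


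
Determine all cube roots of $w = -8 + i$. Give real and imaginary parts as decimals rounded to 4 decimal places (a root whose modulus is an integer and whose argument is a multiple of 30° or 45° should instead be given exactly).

|w| = sqrt(65) ≈ 8.062258, arg(w) ≈ 172.874984°
Root modulus = sqrt(65)^(1/3) ≈ 2.005175
Root arguments: θ_k = (arg(w) + 360°k)/3 for k = 0, 1, ..., 2
Compute each root as (root modulus)(cos θ_k + i sin θ_k) using full-precision intermediates, then round to 4 decimal places.
Roots: 1.0737 + 1.6935i, -2.0035 + 0.0831i, 0.9298 - 1.7766i


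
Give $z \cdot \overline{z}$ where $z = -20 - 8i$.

z * conjugate(z) = |z|^2 = a^2 + b^2
= (-20)^2 + (-8)^2 = 464


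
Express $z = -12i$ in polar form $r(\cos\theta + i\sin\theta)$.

r = |z| = sqrt(a^2 + b^2) = sqrt((0)^2 + (-12)^2) = sqrt(0 + 144) = sqrt(144) = 12
a = 0 and b < 0, so z lies on the negative imaginary axis: θ = 270°
z = 12(cos 270° + i sin 270°)


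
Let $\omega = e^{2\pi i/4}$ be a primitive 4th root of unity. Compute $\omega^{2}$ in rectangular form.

ω^2 = e^(2πi·2/4) = e^(i·1π)
= cos(1π) + i sin(1π)
= -1


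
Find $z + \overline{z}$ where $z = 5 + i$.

z + conjugate(z) = (a + bi) + (a - bi) = 2a
= 2 * 5 = 10


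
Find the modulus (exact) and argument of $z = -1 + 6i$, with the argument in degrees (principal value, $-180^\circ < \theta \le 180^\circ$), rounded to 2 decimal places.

|z| = sqrt((-1)^2 + 6^2) = sqrt(37)
arg(z) = arctan(b/a) = arctan(6/-1) (quadrant-adjusted) = 99.46°


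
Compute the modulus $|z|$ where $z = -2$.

|z| = sqrt(a^2 + b^2) = sqrt((-2)^2 + 0^2) = sqrt(4) = 2


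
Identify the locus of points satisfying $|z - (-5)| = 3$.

|z - z0| = r describes a circle centered at z0 with radius r
Here z0 = -5 and r = 3
Locus: Circle centered at (-5, 0) with radius 3


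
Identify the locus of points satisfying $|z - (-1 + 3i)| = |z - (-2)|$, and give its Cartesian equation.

|z - z1| = |z - z2| means z is equidistant from z1 and z2,
i.e. the perpendicular bisector of the segment from (-1, 3) to (-2, 0) (midpoint (-3/2, 3/2)).
With z = x + yi, square both sides:
(x - (-1))^2 + (y - 3)^2 = (x - (-2))^2 + (y - 0)^2
The x^2 and y^2 terms cancel: -2x + (-6)y = 4 - 10 = -6
Simplify: x + 3y = 3
Locus: Perpendicular bisector of the segment from (-1, 3) to (-2, 0): the line x + 3y = 3


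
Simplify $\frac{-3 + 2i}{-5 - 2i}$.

Multiply numerator and denominator by conjugate (-5 + 2i):
= (-3 + 2i)(-5 + 2i) / ((-5)^2 + (-2)^2)
= (11 - 16i) / 29
= 11/29 - (16/29)i


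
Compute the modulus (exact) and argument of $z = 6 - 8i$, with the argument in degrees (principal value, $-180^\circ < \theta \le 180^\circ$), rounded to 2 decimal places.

|z| = sqrt(6^2 + (-8)^2) = 10
arg(z) = arctan(b/a) = arctan(-8/6) (quadrant-adjusted) = -53.13°


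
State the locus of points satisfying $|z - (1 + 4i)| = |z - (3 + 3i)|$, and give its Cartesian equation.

|z - z1| = |z - z2| means z is equidistant from z1 and z2,
i.e. the perpendicular bisector of the segment from (1, 4) to (3, 3) (midpoint (2, 7/2)).
With z = x + yi, square both sides:
(x - 1)^2 + (y - 4)^2 = (x - 3)^2 + (y - 3)^2
The x^2 and y^2 terms cancel: 4x + (-2)y = 18 - 17 = 1
Simplify: 4x - 2y = 1
Locus: Perpendicular bisector of the segment from (1, 4) to (3, 3): the line 4x - 2y = 1


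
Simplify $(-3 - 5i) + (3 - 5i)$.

(-3 + 3) + (-5 + (-5))i = -10i


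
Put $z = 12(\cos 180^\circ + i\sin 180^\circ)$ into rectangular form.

a = r cos θ = 12 * -1 = -12
b = r sin θ = 12 * 0 = 0
z = -12


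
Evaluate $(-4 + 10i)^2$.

(a + bi)^2 = a^2 - b^2 + 2abi
= (-4)^2 - 10^2 + 2*(-4)*10i
= -84 - 80i


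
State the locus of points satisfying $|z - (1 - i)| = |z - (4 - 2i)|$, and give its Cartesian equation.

|z - z1| = |z - z2| means z is equidistant from z1 and z2,
i.e. the perpendicular bisector of the segment from (1, -1) to (4, -2) (midpoint (5/2, -3/2)).
With z = x + yi, square both sides:
(x - 1)^2 + (y - (-1))^2 = (x - 4)^2 + (y - (-2))^2
The x^2 and y^2 terms cancel: 6x + (-2)y = 20 - 2 = 18
Simplify: 3x - y = 9
Locus: Perpendicular bisector of the segment from (1, -1) to (4, -2): the line 3x - y = 9


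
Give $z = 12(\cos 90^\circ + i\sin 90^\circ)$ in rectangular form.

a = r cos θ = 12 * 0 = 0
b = r sin θ = 12 * 1 = 12
z = 12i


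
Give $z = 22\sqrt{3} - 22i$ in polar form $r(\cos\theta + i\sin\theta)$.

r = |z| = sqrt(a^2 + b^2) = sqrt((22*sqrt(3))^2 + (-22)^2) = sqrt(1452 + 484) = sqrt(1936) = 44
θ = arctan(b/a) = arctan(-22/38.1051) (quadrant-adjusted) = 330°
z = 44(cos 330° + i sin 330°)


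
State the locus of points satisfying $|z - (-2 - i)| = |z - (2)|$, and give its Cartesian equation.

|z - z1| = |z - z2| means z is equidistant from z1 and z2,
i.e. the perpendicular bisector of the segment from (-2, -1) to (2, 0) (midpoint (0, -1/2)).
With z = x + yi, square both sides:
(x - (-2))^2 + (y - (-1))^2 = (x - 2)^2 + (y - 0)^2
The x^2 and y^2 terms cancel: 8x + 2y = 4 - 5 = -1
Simplify: 8x + 2y = -1
Locus: Perpendicular bisector of the segment from (-2, -1) to (2, 0): the line 8x + 2y = -1


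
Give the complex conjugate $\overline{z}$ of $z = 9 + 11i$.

If z = a + bi, then conjugate(z) = a - bi
conjugate(9 + 11i) = 9 - 11i


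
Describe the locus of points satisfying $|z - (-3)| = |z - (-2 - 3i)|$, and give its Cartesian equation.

|z - z1| = |z - z2| means z is equidistant from z1 and z2,
i.e. the perpendicular bisector of the segment from (-3, 0) to (-2, -3) (midpoint (-5/2, -3/2)).
With z = x + yi, square both sides:
(x - (-3))^2 + (y - 0)^2 = (x - (-2))^2 + (y - (-3))^2
The x^2 and y^2 terms cancel: 2x + (-6)y = 13 - 9 = 4
Simplify: x - 3y = 2
Locus: Perpendicular bisector of the segment from (-3, 0) to (-2, -3): the line x - 3y = 2


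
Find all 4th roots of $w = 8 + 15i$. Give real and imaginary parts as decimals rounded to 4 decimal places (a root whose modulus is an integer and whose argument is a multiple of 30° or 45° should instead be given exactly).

|w| = 17, arg(w) ≈ 61.927513°
Root modulus = 17^(1/4) ≈ 2.030543
Root arguments: θ_k = (arg(w) + 360°k)/4 for k = 0, 1, ..., 3
Compute each root as (root modulus)(cos θ_k + i sin θ_k) using full-precision intermediates, then round to 4 decimal places.
Roots: 1.9569 + 0.5420i, -0.5420 + 1.9569i, -1.9569 - 0.5420i, 0.5420 - 1.9569i


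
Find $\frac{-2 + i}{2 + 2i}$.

Multiply numerator and denominator by conjugate (2 - 2i):
= (-2 + i)(2 - 2i) / (2^2 + 2^2)
= (-2 + 6i) / 8
Divide through by 2: (-1 + 3i) / 4
= -1/4 + (3/4)i


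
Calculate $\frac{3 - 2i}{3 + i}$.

Multiply numerator and denominator by conjugate (3 - i):
= (3 - 2i)(3 - i) / (3^2 + 1^2)
= (7 - 9i) / 10
= 7/10 - (9/10)i


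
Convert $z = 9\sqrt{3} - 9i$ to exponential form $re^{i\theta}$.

r = |z| = sqrt((9*sqrt(3))^2 + (-9)^2) = sqrt(243 + 81) = sqrt(324) = 18
θ = arctan(b/a) = arctan(-9/15.5885) (quadrant-adjusted) = -30° = -π/6
z = 18e^(-i*π/6)


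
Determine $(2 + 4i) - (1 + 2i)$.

(2 - 1) + (4 - 2)i = 1 + 2i


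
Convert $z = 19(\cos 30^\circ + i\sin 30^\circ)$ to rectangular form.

a = r cos θ = 19 * sqrt(3)/2 = 19*sqrt(3)/2
b = r sin θ = 19 * 1/2 = 19/2
z = 19*sqrt(3)/2 + (19/2)i


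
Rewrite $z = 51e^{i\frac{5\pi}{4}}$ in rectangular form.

a = r cos θ = 51 * -sqrt(2)/2 = -51*sqrt(2)/2
b = r sin θ = 51 * -sqrt(2)/2 = -51*sqrt(2)/2
z = -51*sqrt(2)/2 - (51*sqrt(2)/2)i


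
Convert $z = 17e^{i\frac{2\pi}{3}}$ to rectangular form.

a = r cos θ = 17 * -1/2 = -17/2
b = r sin θ = 17 * sqrt(3)/2 = 17*sqrt(3)/2
z = -17/2 + (17*sqrt(3)/2)i


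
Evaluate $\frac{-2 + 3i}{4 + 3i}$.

Multiply numerator and denominator by conjugate (4 - 3i):
= (-2 + 3i)(4 - 3i) / (4^2 + 3^2)
= (1 + 18i) / 25
= 1/25 + (18/25)i


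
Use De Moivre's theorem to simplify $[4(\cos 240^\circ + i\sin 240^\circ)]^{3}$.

By De Moivre: z^n = r^n(cos(nθ) + i sin(nθ))
= 4^3(cos(3*240°) + i sin(3*240°))
= 64(cos 0° + i sin 0°)
= 64


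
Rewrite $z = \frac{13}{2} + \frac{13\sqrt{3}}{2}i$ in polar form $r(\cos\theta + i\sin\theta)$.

r = |z| = sqrt(a^2 + b^2) = sqrt((13/2)^2 + (13*sqrt(3)/2)^2) = sqrt(169/4 + 507/4) = sqrt(169) = 13
θ = arctan(b/a) = arctan(11.2583/6.5) (quadrant-adjusted) = 60°
z = 13(cos 60° + i sin 60°)


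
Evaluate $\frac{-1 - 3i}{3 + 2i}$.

Multiply numerator and denominator by conjugate (3 - 2i):
= (-1 - 3i)(3 - 2i) / (3^2 + 2^2)
= (-9 - 7i) / 13
= -9/13 - (7/13)i


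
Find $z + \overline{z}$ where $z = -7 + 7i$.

z + conjugate(z) = (a + bi) + (a - bi) = 2a
= 2 * (-7) = -14


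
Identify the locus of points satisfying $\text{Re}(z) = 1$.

Re(z) = x where z = x + yi; the equation x = 1 is satisfied by all points with that x-coordinate
Locus: Vertical line x = 1


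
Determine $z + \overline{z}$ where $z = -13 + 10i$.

z + conjugate(z) = (a + bi) + (a - bi) = 2a
= 2 * (-13) = -26


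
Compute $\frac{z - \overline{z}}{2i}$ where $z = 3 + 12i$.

z - conjugate(z) = 2bi
(z - conjugate(z))/(2i) = 2bi/(2i) = b = 12


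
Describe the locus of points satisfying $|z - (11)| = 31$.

|z - z0| = r describes a circle centered at z0 with radius r
Here z0 = 11 and r = 31
Locus: Circle centered at (11, 0) with radius 31


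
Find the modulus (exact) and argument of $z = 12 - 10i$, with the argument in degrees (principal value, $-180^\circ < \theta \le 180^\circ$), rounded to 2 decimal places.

|z| = sqrt(12^2 + (-10)^2) = sqrt(244)
arg(z) = arctan(b/a) = arctan(-10/12) (quadrant-adjusted) = -39.81°


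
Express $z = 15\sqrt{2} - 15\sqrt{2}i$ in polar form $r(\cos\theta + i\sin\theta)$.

r = |z| = sqrt(a^2 + b^2) = sqrt((15*sqrt(2))^2 + (-15*sqrt(2))^2) = sqrt(450 + 450) = sqrt(900) = 30
θ = arctan(b/a) = arctan(-21.2132/21.2132) (quadrant-adjusted) = 315°
z = 30(cos 315° + i sin 315°)


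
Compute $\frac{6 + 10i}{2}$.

Divisor is real, so divide each part by 2:
= 3 + 5i


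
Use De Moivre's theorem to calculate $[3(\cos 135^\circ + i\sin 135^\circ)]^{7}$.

By De Moivre: z^n = r^n(cos(nθ) + i sin(nθ))
= 3^7(cos(7*135°) + i sin(7*135°))
= 2187(cos 225° + i sin 225°)
= -2187*sqrt(2)/2 - (2187*sqrt(2)/2)i


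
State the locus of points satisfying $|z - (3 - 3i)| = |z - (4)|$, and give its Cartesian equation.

|z - z1| = |z - z2| means z is equidistant from z1 and z2,
i.e. the perpendicular bisector of the segment from (3, -3) to (4, 0) (midpoint (7/2, -3/2)).
With z = x + yi, square both sides:
(x - 3)^2 + (y - (-3))^2 = (x - 4)^2 + (y - 0)^2
The x^2 and y^2 terms cancel: 2x + 6y = 16 - 18 = -2
Simplify: x + 3y = -1
Locus: Perpendicular bisector of the segment from (3, -3) to (4, 0): the line x + 3y = -1


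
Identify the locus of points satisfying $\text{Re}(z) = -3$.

Re(z) = x where z = x + yi; the equation x = -3 is satisfied by all points with that x-coordinate
Locus: Vertical line x = -3


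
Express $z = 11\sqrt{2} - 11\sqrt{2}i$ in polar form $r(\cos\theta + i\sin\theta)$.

r = |z| = sqrt(a^2 + b^2) = sqrt((11*sqrt(2))^2 + (-11*sqrt(2))^2) = sqrt(242 + 242) = sqrt(484) = 22
θ = arctan(b/a) = arctan(-15.5563/15.5563) (quadrant-adjusted) = 315°
z = 22(cos 315° + i sin 315°)


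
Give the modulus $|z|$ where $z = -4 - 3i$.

|z| = sqrt(a^2 + b^2) = sqrt((-4)^2 + (-3)^2) = sqrt(25) = 5


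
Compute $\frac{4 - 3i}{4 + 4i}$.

Multiply numerator and denominator by conjugate (4 - 4i):
= (4 - 3i)(4 - 4i) / (4^2 + 4^2)
= (4 - 28i) / 32
Divide through by 4: (1 - 7i) / 8
= 1/8 - (7/8)i


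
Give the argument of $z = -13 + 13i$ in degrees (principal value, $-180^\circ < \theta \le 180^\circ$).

θ = arctan(b/a) = arctan(13/-13) (quadrant-adjusted) = 135°


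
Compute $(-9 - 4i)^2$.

(a + bi)^2 = a^2 - b^2 + 2abi
= (-9)^2 - (-4)^2 + 2*(-9)*(-4)i
= 65 + 72i


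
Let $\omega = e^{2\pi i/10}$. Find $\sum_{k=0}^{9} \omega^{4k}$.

Let ζ = ω^4 = e^(2πi·4/10). Since 10 ∤ 4, ζ ≠ 1.
Sum = Σ_{k=0}^{9} ζ^k = (ζ^10 - 1)/(ζ - 1) = (ω^{4·10} - 1)/(ζ - 1) = (1 - 1)/(ζ - 1) = 0


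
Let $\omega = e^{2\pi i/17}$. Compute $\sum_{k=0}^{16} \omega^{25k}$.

Let ζ = ω^25 = e^(2πi·25/17). Since 17 ∤ 25, ζ ≠ 1.
Sum = Σ_{k=0}^{16} ζ^k = (ζ^17 - 1)/(ζ - 1) = (ω^{25·17} - 1)/(ζ - 1) = (1 - 1)/(ζ - 1) = 0


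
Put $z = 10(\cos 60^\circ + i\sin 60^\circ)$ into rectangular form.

a = r cos θ = 10 * 1/2 = 5
b = r sin θ = 10 * sqrt(3)/2 = 5*sqrt(3)
z = 5 + 5*sqrt(3)i


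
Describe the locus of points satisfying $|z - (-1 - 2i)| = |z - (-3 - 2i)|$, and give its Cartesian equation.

|z - z1| = |z - z2| means z is equidistant from z1 and z2,
i.e. the perpendicular bisector of the segment from (-1, -2) to (-3, -2) (midpoint (-2, -2)).
With z = x + yi, square both sides:
(x - (-1))^2 + (y - (-2))^2 = (x - (-3))^2 + (y - (-2))^2
The x^2 and y^2 terms cancel: -4x + 0y = 13 - 5 = 8
Simplify: x = -2
Locus: Perpendicular bisector of the segment from (-1, -2) to (-3, -2): the line x = -2


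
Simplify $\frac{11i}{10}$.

Divisor is real, so divide each part by 10:
= 0 + (11/10)i


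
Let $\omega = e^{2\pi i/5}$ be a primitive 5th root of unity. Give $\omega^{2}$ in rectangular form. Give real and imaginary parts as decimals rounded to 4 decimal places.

ω^2 = e^(2πi·2/5) = e^(i·4π/5)
= cos(4π/5) + i sin(4π/5)
= -0.8090 + 0.5878i


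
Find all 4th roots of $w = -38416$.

|w| = 38416, arg(w) = 180°
Root modulus = 38416^(1/4) = 14
Root arguments: θ_k = (180° + 360°k)/4 for k = 0, 1, ..., 3
Roots: 7*sqrt(2) + 7*sqrt(2)i, -7*sqrt(2) + 7*sqrt(2)i, -7*sqrt(2) - 7*sqrt(2)i, 7*sqrt(2) - 7*sqrt(2)i


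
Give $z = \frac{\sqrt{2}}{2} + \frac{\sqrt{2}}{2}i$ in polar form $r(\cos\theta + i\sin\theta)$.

r = |z| = sqrt(a^2 + b^2) = sqrt((sqrt(2)/2)^2 + (sqrt(2)/2)^2) = sqrt(1/2 + 1/2) = sqrt(1) = 1
θ = arctan(b/a) = arctan(0.7071/0.7071) (quadrant-adjusted) = 45°
z = 1(cos 45° + i sin 45°)


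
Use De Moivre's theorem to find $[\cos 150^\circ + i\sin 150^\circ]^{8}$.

By De Moivre: z^n = r^n(cos(nθ) + i sin(nθ))
= 1^8(cos(8*150°) + i sin(8*150°))
= 1(cos 120° + i sin 120°)
= -1/2 + (sqrt(3)/2)i


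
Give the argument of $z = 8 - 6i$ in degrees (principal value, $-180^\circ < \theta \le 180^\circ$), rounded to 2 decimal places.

θ = arctan(b/a) = arctan(-6/8) (quadrant-adjusted) = -36.87°


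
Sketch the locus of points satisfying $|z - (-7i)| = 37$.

|z - z0| = r describes a circle centered at z0 with radius r
Here z0 = -7i and r = 37
Locus: Circle centered at (0, -7) with radius 37


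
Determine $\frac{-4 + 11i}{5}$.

Divisor is real, so divide each part by 5:
= -4/5 + (11/5)i


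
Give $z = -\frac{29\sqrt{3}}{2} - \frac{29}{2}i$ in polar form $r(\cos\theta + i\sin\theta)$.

r = |z| = sqrt(a^2 + b^2) = sqrt((-29*sqrt(3)/2)^2 + (-29/2)^2) = sqrt(2523/4 + 841/4) = sqrt(841) = 29
θ = arctan(b/a) = arctan(-14.5/-25.1147) (quadrant-adjusted) = 210°
z = 29(cos 210° + i sin 210°)


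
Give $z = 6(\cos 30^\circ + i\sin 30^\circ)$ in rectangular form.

a = r cos θ = 6 * sqrt(3)/2 = 3*sqrt(3)
b = r sin θ = 6 * 1/2 = 3
z = 3*sqrt(3) + 3i


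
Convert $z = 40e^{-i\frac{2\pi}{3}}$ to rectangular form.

a = r cos θ = 40 * -1/2 = -20
b = r sin θ = 40 * -sqrt(3)/2 = -20*sqrt(3)
z = -20 - 20*sqrt(3)i


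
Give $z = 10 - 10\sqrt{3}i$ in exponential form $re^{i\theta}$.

r = |z| = sqrt((10)^2 + (-10*sqrt(3))^2) = sqrt(100 + 300) = sqrt(400) = 20
θ = arctan(b/a) = arctan(-17.3205/10) (quadrant-adjusted) = -60° = -π/3
z = 20e^(-i*π/3)


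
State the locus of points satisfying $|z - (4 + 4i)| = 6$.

|z - z0| = r describes a circle centered at z0 with radius r
Here z0 = 4 + 4i and r = 6
Locus: Circle centered at (4, 4) with radius 6


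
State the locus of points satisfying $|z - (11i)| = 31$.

|z - z0| = r describes a circle centered at z0 with radius r
Here z0 = 11i and r = 31
Locus: Circle centered at (0, 11) with radius 31


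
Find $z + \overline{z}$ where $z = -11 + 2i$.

z + conjugate(z) = (a + bi) + (a - bi) = 2a
= 2 * (-11) = -22


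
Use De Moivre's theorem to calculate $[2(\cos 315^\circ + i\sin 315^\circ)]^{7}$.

By De Moivre: z^n = r^n(cos(nθ) + i sin(nθ))
= 2^7(cos(7*315°) + i sin(7*315°))
= 128(cos 45° + i sin 45°)
= 64*sqrt(2) + 64*sqrt(2)i


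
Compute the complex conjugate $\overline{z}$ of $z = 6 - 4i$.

If z = a + bi, then conjugate(z) = a - bi
conjugate(6 - 4i) = 6 + 4i


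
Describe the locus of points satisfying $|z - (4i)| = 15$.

|z - z0| = r describes a circle centered at z0 with radius r
Here z0 = 4i and r = 15
Locus: Circle centered at (0, 4) with radius 15


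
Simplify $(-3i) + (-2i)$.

(0 + 0) + (-3 + (-2))i = -5i


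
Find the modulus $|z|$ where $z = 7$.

|z| = sqrt(a^2 + b^2) = sqrt(7^2 + 0^2) = sqrt(49) = 7


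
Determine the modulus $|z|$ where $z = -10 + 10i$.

|z| = sqrt(a^2 + b^2) = sqrt((-10)^2 + 10^2) = sqrt(200) = sqrt(200)


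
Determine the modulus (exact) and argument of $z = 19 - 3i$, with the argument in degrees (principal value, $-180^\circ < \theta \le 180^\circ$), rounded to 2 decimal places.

|z| = sqrt(19^2 + (-3)^2) = sqrt(370)
arg(z) = arctan(b/a) = arctan(-3/19) (quadrant-adjusted) = -8.97°


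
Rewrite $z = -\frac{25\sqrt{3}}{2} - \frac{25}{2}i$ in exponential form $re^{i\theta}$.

r = |z| = sqrt((-25*sqrt(3)/2)^2 + (-25/2)^2) = sqrt(1875/4 + 625/4) = sqrt(625) = 25
θ = arctan(b/a) = arctan(-12.5/-21.6506) (quadrant-adjusted) = -150° = -5π/6
z = 25e^(-i*5π/6)


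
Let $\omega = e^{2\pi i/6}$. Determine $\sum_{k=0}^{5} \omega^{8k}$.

Let ζ = ω^8 = e^(2πi·8/6). Since 6 ∤ 8, ζ ≠ 1.
Sum = Σ_{k=0}^{5} ζ^k = (ζ^6 - 1)/(ζ - 1) = (ω^{8·6} - 1)/(ζ - 1) = (1 - 1)/(ζ - 1) = 0


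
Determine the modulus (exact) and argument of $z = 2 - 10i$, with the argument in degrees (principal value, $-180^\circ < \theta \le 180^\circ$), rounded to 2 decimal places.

|z| = sqrt(2^2 + (-10)^2) = sqrt(104)
arg(z) = arctan(b/a) = arctan(-10/2) (quadrant-adjusted) = -78.69°


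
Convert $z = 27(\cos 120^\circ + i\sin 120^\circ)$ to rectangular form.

a = r cos θ = 27 * -1/2 = -27/2
b = r sin θ = 27 * sqrt(3)/2 = 27*sqrt(3)/2
z = -27/2 + (27*sqrt(3)/2)i


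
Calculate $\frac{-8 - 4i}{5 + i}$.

Multiply numerator and denominator by conjugate (5 - i):
= (-8 - 4i)(5 - i) / (5^2 + 1^2)
= (-44 - 12i) / 26
Divide through by 2: (-22 - 6i) / 13
= -22/13 - (6/13)i


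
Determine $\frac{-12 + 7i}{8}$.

Divisor is real, so divide each part by 8:
= -3/2 + (7/8)i


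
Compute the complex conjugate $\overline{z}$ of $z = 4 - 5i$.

If z = a + bi, then conjugate(z) = a - bi
conjugate(4 - 5i) = 4 + 5i


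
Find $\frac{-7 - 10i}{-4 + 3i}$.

Multiply numerator and denominator by conjugate (-4 - 3i):
= (-7 - 10i)(-4 - 3i) / ((-4)^2 + 3^2)
= (-2 + 61i) / 25
= -2/25 + (61/25)i


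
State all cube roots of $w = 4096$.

|w| = 4096, arg(w) = 0°
Root modulus = 4096^(1/3) = 16
Root arguments: θ_k = (0° + 360°k)/3 for k = 0, 1, ..., 2
Roots: 16, -8 + 8*sqrt(3)i, -8 - 8*sqrt(3)i


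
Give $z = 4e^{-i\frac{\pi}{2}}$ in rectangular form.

a = r cos θ = 4 * 0 = 0
b = r sin θ = 4 * -1 = -4
z = -4i


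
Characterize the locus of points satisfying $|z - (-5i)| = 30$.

|z - z0| = r describes a circle centered at z0 with radius r
Here z0 = -5i and r = 30
Locus: Circle centered at (0, -5) with radius 30


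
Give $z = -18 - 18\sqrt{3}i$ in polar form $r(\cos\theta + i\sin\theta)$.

r = |z| = sqrt(a^2 + b^2) = sqrt((-18)^2 + (-18*sqrt(3))^2) = sqrt(324 + 972) = sqrt(1296) = 36
θ = arctan(b/a) = arctan(-31.1769/-18) (quadrant-adjusted) = 240°
z = 36(cos 240° + i sin 240°)


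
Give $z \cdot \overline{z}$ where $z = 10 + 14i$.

z * conjugate(z) = |z|^2 = a^2 + b^2
= 10^2 + 14^2 = 296


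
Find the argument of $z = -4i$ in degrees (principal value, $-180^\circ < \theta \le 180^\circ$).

a = 0 and b < 0, so z lies on the negative imaginary axis: θ = -90°


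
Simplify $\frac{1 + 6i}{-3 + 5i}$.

Multiply numerator and denominator by conjugate (-3 - 5i):
= (1 + 6i)(-3 - 5i) / ((-3)^2 + 5^2)
= (27 - 23i) / 34
= 27/34 - (23/34)i


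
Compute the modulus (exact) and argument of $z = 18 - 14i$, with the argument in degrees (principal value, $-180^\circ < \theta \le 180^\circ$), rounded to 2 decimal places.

|z| = sqrt(18^2 + (-14)^2) = sqrt(520)
arg(z) = arctan(b/a) = arctan(-14/18) (quadrant-adjusted) = -37.87°


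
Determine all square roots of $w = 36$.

|w| = 36, arg(w) = 0°
Root modulus = 36^(1/2) = 6
Root arguments: θ_k = (0° + 360°k)/2 for k = 0, 1, ..., 1
Roots: 6, -6


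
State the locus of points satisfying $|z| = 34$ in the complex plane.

|z| = 34 means sqrt(x^2 + y^2) = 34
This is a circle of radius 34 centered at the origin


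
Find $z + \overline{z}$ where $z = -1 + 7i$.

z + conjugate(z) = (a + bi) + (a - bi) = 2a
= 2 * (-1) = -2


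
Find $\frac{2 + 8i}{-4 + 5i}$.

Multiply numerator and denominator by conjugate (-4 - 5i):
= (2 + 8i)(-4 - 5i) / ((-4)^2 + 5^2)
= (32 - 42i) / 41
= 32/41 - (42/41)i


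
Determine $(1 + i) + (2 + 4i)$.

(1 + 2) + (1 + 4)i = 3 + 5i


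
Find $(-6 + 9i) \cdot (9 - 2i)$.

(a1*a2 - b1*b2) + (a1*b2 + b1*a2)i
= (-54 - (-18)) + (12 + 81)i
= -36 + 93i


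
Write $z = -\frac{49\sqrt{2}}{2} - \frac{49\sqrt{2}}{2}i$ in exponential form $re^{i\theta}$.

r = |z| = sqrt((-49*sqrt(2)/2)^2 + (-49*sqrt(2)/2)^2) = sqrt(2401/2 + 2401/2) = sqrt(2401) = 49
θ = arctan(b/a) = arctan(-34.6482/-34.6482) (quadrant-adjusted) = -135° = -3π/4
z = 49e^(-i*3π/4)


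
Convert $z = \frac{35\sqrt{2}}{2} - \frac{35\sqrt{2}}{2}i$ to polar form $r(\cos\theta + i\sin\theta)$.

r = |z| = sqrt(a^2 + b^2) = sqrt((35*sqrt(2)/2)^2 + (-35*sqrt(2)/2)^2) = sqrt(1225/2 + 1225/2) = sqrt(1225) = 35
θ = arctan(b/a) = arctan(-24.7487/24.7487) (quadrant-adjusted) = 315°
z = 35(cos 315° + i sin 315°)


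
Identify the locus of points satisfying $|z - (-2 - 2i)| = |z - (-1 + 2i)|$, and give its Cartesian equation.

|z - z1| = |z - z2| means z is equidistant from z1 and z2,
i.e. the perpendicular bisector of the segment from (-2, -2) to (-1, 2) (midpoint (-3/2, 0)).
With z = x + yi, square both sides:
(x - (-2))^2 + (y - (-2))^2 = (x - (-1))^2 + (y - 2)^2
The x^2 and y^2 terms cancel: 2x + 8y = 5 - 8 = -3
Simplify: 2x + 8y = -3
Locus: Perpendicular bisector of the segment from (-2, -2) to (-1, 2): the line 2x + 8y = -3


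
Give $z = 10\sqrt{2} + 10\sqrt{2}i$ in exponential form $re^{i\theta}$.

r = |z| = sqrt((10*sqrt(2))^2 + (10*sqrt(2))^2) = sqrt(200 + 200) = sqrt(400) = 20
θ = arctan(b/a) = arctan(14.1421/14.1421) (quadrant-adjusted) = 45° = π/4
z = 20e^(i*π/4)


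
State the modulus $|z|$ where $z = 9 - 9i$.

|z| = sqrt(a^2 + b^2) = sqrt(9^2 + (-9)^2) = sqrt(162) = sqrt(162)


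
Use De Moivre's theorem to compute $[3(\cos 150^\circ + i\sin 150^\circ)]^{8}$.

By De Moivre: z^n = r^n(cos(nθ) + i sin(nθ))
= 3^8(cos(8*150°) + i sin(8*150°))
= 6561(cos 120° + i sin 120°)
= -6561/2 + (6561*sqrt(3)/2)i


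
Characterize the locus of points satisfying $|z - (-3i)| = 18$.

|z - z0| = r describes a circle centered at z0 with radius r
Here z0 = -3i and r = 18
Locus: Circle centered at (0, -3) with radius 18


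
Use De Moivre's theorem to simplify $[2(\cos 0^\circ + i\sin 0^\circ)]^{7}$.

By De Moivre: z^n = r^n(cos(nθ) + i sin(nθ))
= 2^7(cos(7*0°) + i sin(7*0°))
= 128(cos 0° + i sin 0°)
= 128


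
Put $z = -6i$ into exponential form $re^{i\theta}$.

r = |z| = sqrt((0)^2 + (-6)^2) = sqrt(0 + 36) = sqrt(36) = 6
a = 0 and b < 0, so z lies on the negative imaginary axis: θ = -90° = -π/2
z = 6e^(-i*π/2)


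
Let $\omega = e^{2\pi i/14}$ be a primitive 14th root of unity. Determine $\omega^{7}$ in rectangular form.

ω^7 = e^(2πi·7/14) = e^(i·1π)
= cos(1π) + i sin(1π)
= -1


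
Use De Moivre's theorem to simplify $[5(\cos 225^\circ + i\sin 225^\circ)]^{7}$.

By De Moivre: z^n = r^n(cos(nθ) + i sin(nθ))
= 5^7(cos(7*225°) + i sin(7*225°))
= 78125(cos 135° + i sin 135°)
= -78125*sqrt(2)/2 + (78125*sqrt(2)/2)i


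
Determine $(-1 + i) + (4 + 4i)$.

(-1 + 4) + (1 + 4)i = 3 + 5i


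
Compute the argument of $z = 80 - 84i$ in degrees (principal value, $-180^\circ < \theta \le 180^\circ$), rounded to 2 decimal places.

θ = arctan(b/a) = arctan(-84/80) (quadrant-adjusted) = -46.40°


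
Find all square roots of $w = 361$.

|w| = 361, arg(w) = 0°
Root modulus = 361^(1/2) = 19
Root arguments: θ_k = (0° + 360°k)/2 for k = 0, 1, ..., 1
Roots: 19, -19


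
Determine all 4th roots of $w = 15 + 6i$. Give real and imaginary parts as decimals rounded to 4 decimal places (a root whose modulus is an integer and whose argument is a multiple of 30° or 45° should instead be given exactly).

|w| = sqrt(261) ≈ 16.155494, arg(w) ≈ 21.801409°
Root modulus = sqrt(261)^(1/4) ≈ 2.004842
Root arguments: θ_k = (arg(w) + 360°k)/4 for k = 0, 1, ..., 3
Compute each root as (root modulus)(cos θ_k + i sin θ_k) using full-precision intermediates, then round to 4 decimal places.
Roots: 1.9958 + 0.1904i, -0.1904 + 1.9958i, -1.9958 - 0.1904i, 0.1904 - 1.9958i


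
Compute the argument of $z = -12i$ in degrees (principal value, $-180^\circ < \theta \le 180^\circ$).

a = 0 and b < 0, so z lies on the negative imaginary axis: θ = -90°


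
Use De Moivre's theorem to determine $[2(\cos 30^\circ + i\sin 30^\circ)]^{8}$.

By De Moivre: z^n = r^n(cos(nθ) + i sin(nθ))
= 2^8(cos(8*30°) + i sin(8*30°))
= 256(cos 240° + i sin 240°)
= -128 - 128*sqrt(3)i


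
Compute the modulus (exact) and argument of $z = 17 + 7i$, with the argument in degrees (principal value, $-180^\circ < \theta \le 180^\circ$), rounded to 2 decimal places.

|z| = sqrt(17^2 + 7^2) = sqrt(338)
arg(z) = arctan(b/a) = arctan(7/17) (quadrant-adjusted) = 22.38°


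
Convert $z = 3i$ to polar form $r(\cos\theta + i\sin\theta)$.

r = |z| = sqrt(a^2 + b^2) = sqrt((0)^2 + (3)^2) = sqrt(0 + 9) = sqrt(9) = 3
a = 0 and b > 0, so z lies on the positive imaginary axis: θ = 90°
z = 3(cos 90° + i sin 90°)


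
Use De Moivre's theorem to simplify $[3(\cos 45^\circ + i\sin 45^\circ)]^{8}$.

By De Moivre: z^n = r^n(cos(nθ) + i sin(nθ))
= 3^8(cos(8*45°) + i sin(8*45°))
= 6561(cos 0° + i sin 0°)
= 6561


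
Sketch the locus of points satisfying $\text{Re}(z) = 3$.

Re(z) = x where z = x + yi; the equation x = 3 is satisfied by all points with that x-coordinate
Locus: Vertical line x = 3


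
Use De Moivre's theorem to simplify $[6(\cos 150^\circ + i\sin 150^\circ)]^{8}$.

By De Moivre: z^n = r^n(cos(nθ) + i sin(nθ))
= 6^8(cos(8*150°) + i sin(8*150°))
= 1679616(cos 120° + i sin 120°)
= -839808 + 839808*sqrt(3)i


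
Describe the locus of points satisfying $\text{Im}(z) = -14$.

Im(z) = y where z = x + yi; the equation y = -14 is satisfied by all points with that y-coordinate
Locus: Horizontal line y = -14


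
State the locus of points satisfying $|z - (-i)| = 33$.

|z - z0| = r describes a circle centered at z0 with radius r
Here z0 = -i and r = 33
Locus: Circle centered at (0, -1) with radius 33


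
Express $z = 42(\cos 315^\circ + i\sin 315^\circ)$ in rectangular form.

a = r cos θ = 42 * sqrt(2)/2 = 21*sqrt(2)
b = r sin θ = 42 * -sqrt(2)/2 = -21*sqrt(2)
z = 21*sqrt(2) - 21*sqrt(2)i


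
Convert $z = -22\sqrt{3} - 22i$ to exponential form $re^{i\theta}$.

r = |z| = sqrt((-22*sqrt(3))^2 + (-22)^2) = sqrt(1452 + 484) = sqrt(1936) = 44
θ = arctan(b/a) = arctan(-22/-38.1051) (quadrant-adjusted) = -150° = -5π/6
z = 44e^(-i*5π/6)


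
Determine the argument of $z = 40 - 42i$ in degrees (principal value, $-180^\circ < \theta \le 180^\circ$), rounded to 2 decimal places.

θ = arctan(b/a) = arctan(-42/40) (quadrant-adjusted) = -46.40°


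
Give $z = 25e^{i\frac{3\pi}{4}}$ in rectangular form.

a = r cos θ = 25 * -sqrt(2)/2 = -25*sqrt(2)/2
b = r sin θ = 25 * sqrt(2)/2 = 25*sqrt(2)/2
z = -25*sqrt(2)/2 + (25*sqrt(2)/2)i


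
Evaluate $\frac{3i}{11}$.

Divisor is real, so divide each part by 11:
= 0 + (3/11)i


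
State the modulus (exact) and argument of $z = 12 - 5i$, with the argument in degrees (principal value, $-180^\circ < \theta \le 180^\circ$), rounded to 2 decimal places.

|z| = sqrt(12^2 + (-5)^2) = 13
arg(z) = arctan(b/a) = arctan(-5/12) (quadrant-adjusted) = -22.62°


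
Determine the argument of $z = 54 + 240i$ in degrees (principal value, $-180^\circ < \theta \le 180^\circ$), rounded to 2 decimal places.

θ = arctan(b/a) = arctan(240/54) (quadrant-adjusted) = 77.32°


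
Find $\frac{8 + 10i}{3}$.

Divisor is real, so divide each part by 3:
= 8/3 + (10/3)i


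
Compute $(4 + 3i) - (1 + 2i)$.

(4 - 1) + (3 - 2)i = 3 + i


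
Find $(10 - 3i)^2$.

(a + bi)^2 = a^2 - b^2 + 2abi
= 10^2 - (-3)^2 + 2*10*(-3)i
= 91 - 60i


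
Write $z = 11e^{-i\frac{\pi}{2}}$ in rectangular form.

a = r cos θ = 11 * 0 = 0
b = r sin θ = 11 * -1 = -11
z = -11i


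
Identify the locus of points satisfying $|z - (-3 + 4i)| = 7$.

|z - z0| = r describes a circle centered at z0 with radius r
Here z0 = -3 + 4i and r = 7
Locus: Circle centered at (-3, 4) with radius 7


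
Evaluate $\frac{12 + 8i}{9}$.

Divisor is real, so divide each part by 9:
= 4/3 + (8/9)i


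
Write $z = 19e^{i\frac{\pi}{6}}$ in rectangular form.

a = r cos θ = 19 * sqrt(3)/2 = 19*sqrt(3)/2
b = r sin θ = 19 * 1/2 = 19/2
z = 19*sqrt(3)/2 + (19/2)i


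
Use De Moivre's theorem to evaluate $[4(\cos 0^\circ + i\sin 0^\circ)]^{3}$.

By De Moivre: z^n = r^n(cos(nθ) + i sin(nθ))
= 4^3(cos(3*0°) + i sin(3*0°))
= 64(cos 0° + i sin 0°)
= 64


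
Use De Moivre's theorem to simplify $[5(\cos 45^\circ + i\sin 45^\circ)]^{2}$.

By De Moivre: z^n = r^n(cos(nθ) + i sin(nθ))
= 5^2(cos(2*45°) + i sin(2*45°))
= 25(cos 90° + i sin 90°)
= 25i


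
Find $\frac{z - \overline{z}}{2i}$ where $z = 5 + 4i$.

z - conjugate(z) = 2bi
(z - conjugate(z))/(2i) = 2bi/(2i) = b = 4


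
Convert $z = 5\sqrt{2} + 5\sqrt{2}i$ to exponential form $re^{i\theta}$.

r = |z| = sqrt((5*sqrt(2))^2 + (5*sqrt(2))^2) = sqrt(50 + 50) = sqrt(100) = 10
θ = arctan(b/a) = arctan(7.0711/7.0711) (quadrant-adjusted) = 45° = π/4
z = 10e^(i*π/4)


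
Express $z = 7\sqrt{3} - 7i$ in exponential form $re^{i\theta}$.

r = |z| = sqrt((7*sqrt(3))^2 + (-7)^2) = sqrt(147 + 49) = sqrt(196) = 14
θ = arctan(b/a) = arctan(-7/12.1244) (quadrant-adjusted) = -30° = -π/6
z = 14e^(-i*π/6)


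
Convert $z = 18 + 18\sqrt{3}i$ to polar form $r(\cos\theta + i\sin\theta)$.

r = |z| = sqrt(a^2 + b^2) = sqrt((18)^2 + (18*sqrt(3))^2) = sqrt(324 + 972) = sqrt(1296) = 36
θ = arctan(b/a) = arctan(31.1769/18) (quadrant-adjusted) = 60°
z = 36(cos 60° + i sin 60°)


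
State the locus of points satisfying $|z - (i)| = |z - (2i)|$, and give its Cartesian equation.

|z - z1| = |z - z2| means z is equidistant from z1 and z2,
i.e. the perpendicular bisector of the segment from (0, 1) to (0, 2) (midpoint (0, 3/2)).
With z = x + yi, square both sides:
(x - 0)^2 + (y - 1)^2 = (x - 0)^2 + (y - 2)^2
The x^2 and y^2 terms cancel: 0x + 2y = 4 - 1 = 3
Simplify: y = 3/2
Locus: Perpendicular bisector of the segment from (0, 1) to (0, 2): the line y = 3/2


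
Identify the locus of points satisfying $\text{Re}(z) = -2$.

Re(z) = x where z = x + yi; the equation x = -2 is satisfied by all points with that x-coordinate
Locus: Vertical line x = -2


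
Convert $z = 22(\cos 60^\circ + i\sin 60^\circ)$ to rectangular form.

a = r cos θ = 22 * 1/2 = 11
b = r sin θ = 22 * sqrt(3)/2 = 11*sqrt(3)
z = 11 + 11*sqrt(3)i


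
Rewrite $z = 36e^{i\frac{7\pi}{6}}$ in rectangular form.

a = r cos θ = 36 * -sqrt(3)/2 = -18*sqrt(3)
b = r sin θ = 36 * -1/2 = -18
z = -18*sqrt(3) - 18i


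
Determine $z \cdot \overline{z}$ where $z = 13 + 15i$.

z * conjugate(z) = |z|^2 = a^2 + b^2
= 13^2 + 15^2 = 394


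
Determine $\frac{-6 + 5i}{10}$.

Divisor is real, so divide each part by 10:
= -3/5 + (1/2)i


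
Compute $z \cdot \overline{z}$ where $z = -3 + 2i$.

z * conjugate(z) = |z|^2 = a^2 + b^2
= (-3)^2 + 2^2 = 13


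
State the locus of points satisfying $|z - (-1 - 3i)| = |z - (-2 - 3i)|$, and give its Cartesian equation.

|z - z1| = |z - z2| means z is equidistant from z1 and z2,
i.e. the perpendicular bisector of the segment from (-1, -3) to (-2, -3) (midpoint (-3/2, -3)).
With z = x + yi, square both sides:
(x - (-1))^2 + (y - (-3))^2 = (x - (-2))^2 + (y - (-3))^2
The x^2 and y^2 terms cancel: -2x + 0y = 13 - 10 = 3
Simplify: x = -3/2
Locus: Perpendicular bisector of the segment from (-1, -3) to (-2, -3): the line x = -3/2


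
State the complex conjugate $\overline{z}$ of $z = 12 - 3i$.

If z = a + bi, then conjugate(z) = a - bi
conjugate(12 - 3i) = 12 + 3i


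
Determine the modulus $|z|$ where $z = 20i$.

|z| = sqrt(a^2 + b^2) = sqrt(0^2 + 20^2) = sqrt(400) = 20


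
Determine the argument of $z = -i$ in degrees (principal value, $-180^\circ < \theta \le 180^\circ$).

a = 0 and b < 0, so z lies on the negative imaginary axis: θ = -90°


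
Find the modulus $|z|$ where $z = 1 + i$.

|z| = sqrt(a^2 + b^2) = sqrt(1^2 + 1^2) = sqrt(2) = sqrt(2)


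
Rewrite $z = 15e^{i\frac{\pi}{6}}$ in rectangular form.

a = r cos θ = 15 * sqrt(3)/2 = 15*sqrt(3)/2
b = r sin θ = 15 * 1/2 = 15/2
z = 15*sqrt(3)/2 + (15/2)i


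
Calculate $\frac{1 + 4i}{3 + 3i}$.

Multiply numerator and denominator by conjugate (3 - 3i):
= (1 + 4i)(3 - 3i) / (3^2 + 3^2)
= (15 + 9i) / 18
Divide through by 3: (5 + 3i) / 6
= 5/6 + (1/2)i


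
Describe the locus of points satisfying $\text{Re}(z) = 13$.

Re(z) = x where z = x + yi; the equation x = 13 is satisfied by all points with that x-coordinate
Locus: Vertical line x = 13


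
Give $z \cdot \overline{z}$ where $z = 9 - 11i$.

z * conjugate(z) = |z|^2 = a^2 + b^2
= 9^2 + (-11)^2 = 202


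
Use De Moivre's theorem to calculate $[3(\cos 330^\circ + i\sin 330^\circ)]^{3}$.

By De Moivre: z^n = r^n(cos(nθ) + i sin(nθ))
= 3^3(cos(3*330°) + i sin(3*330°))
= 27(cos 270° + i sin 270°)
= -27i


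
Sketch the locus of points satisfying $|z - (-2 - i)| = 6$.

|z - z0| = r describes a circle centered at z0 with radius r
Here z0 = -2 - i and r = 6
Locus: Circle centered at (-2, -1) with radius 6


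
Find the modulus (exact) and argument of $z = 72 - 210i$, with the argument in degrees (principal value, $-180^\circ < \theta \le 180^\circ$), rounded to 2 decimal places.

|z| = sqrt(72^2 + (-210)^2) = 222
arg(z) = arctan(b/a) = arctan(-210/72) (quadrant-adjusted) = -71.08°


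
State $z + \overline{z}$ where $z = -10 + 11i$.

z + conjugate(z) = (a + bi) + (a - bi) = 2a
= 2 * (-10) = -20


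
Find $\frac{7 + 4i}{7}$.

Divisor is real, so divide each part by 7:
= 1 + (4/7)i


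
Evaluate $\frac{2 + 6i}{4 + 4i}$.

Multiply numerator and denominator by conjugate (4 - 4i):
= (2 + 6i)(4 - 4i) / (4^2 + 4^2)
= (32 + 16i) / 32
Divide through by 16: (2 + i) / 2
= 1 + (1/2)i


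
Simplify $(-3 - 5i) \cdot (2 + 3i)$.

(a1*a2 - b1*b2) + (a1*b2 + b1*a2)i
= (-6 - (-15)) + (-9 + (-10))i
= 9 - 19i


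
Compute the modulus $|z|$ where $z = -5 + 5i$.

|z| = sqrt(a^2 + b^2) = sqrt((-5)^2 + 5^2) = sqrt(50) = sqrt(50)


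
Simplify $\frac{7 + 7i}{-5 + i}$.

Multiply numerator and denominator by conjugate (-5 - i):
= (7 + 7i)(-5 - i) / ((-5)^2 + 1^2)
= (-28 - 42i) / 26
Divide through by 2: (-14 - 21i) / 13
= -14/13 - (21/13)i


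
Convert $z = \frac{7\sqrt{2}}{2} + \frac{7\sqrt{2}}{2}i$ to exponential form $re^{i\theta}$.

r = |z| = sqrt((7*sqrt(2)/2)^2 + (7*sqrt(2)/2)^2) = sqrt(49/2 + 49/2) = sqrt(49) = 7
θ = arctan(b/a) = arctan(4.9497/4.9497) (quadrant-adjusted) = 45° = π/4
z = 7e^(i*π/4)


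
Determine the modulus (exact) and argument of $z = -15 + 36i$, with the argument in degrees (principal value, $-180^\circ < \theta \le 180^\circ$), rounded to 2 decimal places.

|z| = sqrt((-15)^2 + 36^2) = 39
arg(z) = arctan(b/a) = arctan(36/-15) (quadrant-adjusted) = 112.62°


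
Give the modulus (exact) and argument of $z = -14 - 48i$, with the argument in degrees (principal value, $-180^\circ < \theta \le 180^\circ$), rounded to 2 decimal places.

|z| = sqrt((-14)^2 + (-48)^2) = 50
arg(z) = arctan(b/a) = arctan(-48/-14) (quadrant-adjusted) = -106.26°
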